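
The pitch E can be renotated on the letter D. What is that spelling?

E is pitch class 4. The letter D alone is pitch class 2.
To reach pitch class 4 from D requires an offset of +2 semitones, i.e. double sharp: D##.

D##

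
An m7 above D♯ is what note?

C#

A seventh above D lands on the letter C.
A minor seventh spans 10 semitones, so D# moves to pitch class 1. On the letter C that is C#.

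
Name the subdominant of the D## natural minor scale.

The D## natural minor scale runs D## E## F## G## A## B# C##.
Degree 4 is G##.

G##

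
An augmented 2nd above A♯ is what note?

B##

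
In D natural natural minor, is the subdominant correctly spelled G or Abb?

Each scale degree takes a distinct letter name. Degree 4 of a scale on D must use the letter G.
G and Abb are enharmonically the same pitch, but only G uses the letter G, so it is the correct spelling here.

G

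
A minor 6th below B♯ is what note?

B down a major sixth is D, so the target letter is D.
From B#, a minor sixth is 8 semitones down: D##.

D##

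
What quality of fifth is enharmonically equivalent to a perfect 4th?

doubly diminished

A perfect fourth spans 5 semitones.
A fifth spanning 5 semitones is doubly diminished (the perfect fifth is 7).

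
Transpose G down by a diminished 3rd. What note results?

E#

A third below G lands on the letter E.
A diminished third spans 2 semitones, so G moves to pitch class 5. On the letter E that is E#.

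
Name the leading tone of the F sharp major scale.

E#

The F# major scale runs F# G# A# B C# D# E#.
Degree 7 is E#.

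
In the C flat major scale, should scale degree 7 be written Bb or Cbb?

Each scale degree takes a distinct letter name. Degree 7 of a scale on C must use the letter B.
Bb and Cbb are enharmonically the same pitch, but only Bb uses the letter B, so it is the correct spelling here.

Bb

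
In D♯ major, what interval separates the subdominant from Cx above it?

The subdominant of D# major is G#.
G# up to C##: letters G→C make it a fourth; 6 semitones makes it augmented.

augmented fourth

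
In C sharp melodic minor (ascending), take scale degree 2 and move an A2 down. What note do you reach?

C

Scale degree 2 of C# melodic minor (ascending) is D#.
An augmented second (3 semitones) below D# lands on the letter C, giving C.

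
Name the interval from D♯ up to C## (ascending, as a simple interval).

major seventh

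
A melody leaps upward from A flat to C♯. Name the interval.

augmented third

The letter names run A→C, a span of 2 letter steps, so the interval is some kind of third.
Ab to C# is 5 semitones. A major third is 4, so 5 makes it augmented.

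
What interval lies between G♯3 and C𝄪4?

augmented fourth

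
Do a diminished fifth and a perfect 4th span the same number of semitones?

A diminished fifth spans 6 semitones; a perfect fourth spans 5.
The spans differ, so they are not enharmonic equivalents.

No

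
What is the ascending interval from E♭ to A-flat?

perfect fourth

The letter names run E→A, a span of 3 letter steps, so the interval is some kind of fourth.
Eb to Ab is 5 semitones. A perfect fourth is 5, so 5 makes it perfect.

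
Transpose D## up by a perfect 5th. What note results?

D up a perfect fifth is A, so the target letter is A.
From D##, a perfect fifth is 7 semitones up: A##.

A##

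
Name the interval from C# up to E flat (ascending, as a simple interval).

The letter names run C→E, a span of 2 letter steps, so the interval is some kind of third.
C# to Eb is 2 semitones. A major third is 4, so 2 makes it diminished.

diminished third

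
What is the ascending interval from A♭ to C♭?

The letter names run A→C, a span of 2 letter steps, so the interval is some kind of third.
Ab to Cb is 3 semitones. A major third is 4, so 3 makes it minor.

minor third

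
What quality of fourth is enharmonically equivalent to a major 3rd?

diminished

A major third spans 4 semitones.
A fourth spanning 4 semitones is diminished (the perfect fourth is 5).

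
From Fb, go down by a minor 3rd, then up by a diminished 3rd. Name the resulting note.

A minor third down from Fb is Db (letter D, 3 semitones down).
A diminished third up from Db is Fbb (letter F, 2 semitones up).

Fbb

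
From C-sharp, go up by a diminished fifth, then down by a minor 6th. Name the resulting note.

A diminished fifth up from C# is G (letter G, 6 semitones up).
A minor sixth down from G is B (letter B, 8 semitones down).

B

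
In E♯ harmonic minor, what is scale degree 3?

G#

The E# harmonic minor scale runs E# F## G# A# B# C# D##.
Degree 3 is G#.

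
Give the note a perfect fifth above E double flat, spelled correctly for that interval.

E up a perfect fifth is B, so the target letter is B.
From Ebb, a perfect fifth is 7 semitones up: Bbb.

Bbb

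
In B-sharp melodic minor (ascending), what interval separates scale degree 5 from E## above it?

Scale degree 5 of B# melodic minor (ascending) is F##.
F## up to E##: letters F→E make it a seventh; 11 semitones makes it major.

major seventh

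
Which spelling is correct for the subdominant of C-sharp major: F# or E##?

F#

Each scale degree takes a distinct letter name. Degree 4 of a scale on C must use the letter F.
F# and E## are enharmonically the same pitch, but only F# uses the letter F, so it is the correct spelling here.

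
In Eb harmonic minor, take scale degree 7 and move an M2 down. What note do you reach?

C

Scale degree 7 of Eb harmonic minor is D.
A major second (2 semitones) below D lands on the letter C, giving C.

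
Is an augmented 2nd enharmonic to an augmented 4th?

An augmented second spans 3 semitones; an augmented fourth spans 6.
The spans differ, so they are not enharmonic equivalents.

No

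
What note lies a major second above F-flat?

Gb

F up a major second is G, so the target letter is G.
From Fb, a major second is 2 semitones up: Gb.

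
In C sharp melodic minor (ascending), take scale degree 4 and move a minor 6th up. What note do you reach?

Scale degree 4 of C# melodic minor (ascending) is F#.
A minor sixth (8 semitones) above F# lands on the letter D, giving D.

D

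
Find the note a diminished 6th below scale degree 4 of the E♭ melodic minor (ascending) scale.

C#

Scale degree 4 of Eb melodic minor (ascending) is Ab.
A diminished sixth (7 semitones) below Ab lands on the letter C, giving C#.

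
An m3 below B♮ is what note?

A third below B lands on the letter G.
A minor third spans 3 semitones, so B moves to pitch class 8. On the letter G that is G#.

G#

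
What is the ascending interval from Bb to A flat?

minor seventh

Counting letters B–C–D–E–F–G–A gives a seventh.
Bb→Ab = 10 semitones, 1 narrower than the major seventh (11), so minor.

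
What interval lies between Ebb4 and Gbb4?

minor third

The letter names run E→G, a span of 2 letter steps, so the interval is some kind of third.
Ebb to Gbb is 3 semitones. A major third is 4, so 3 makes it minor.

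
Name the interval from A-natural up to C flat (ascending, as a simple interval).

Counting letters A–B–C gives a third.
A→Cb = 2 semitones, 2 narrower than the major third (4), so diminished.

diminished third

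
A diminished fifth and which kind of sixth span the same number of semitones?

A diminished fifth spans 6 semitones.
A sixth spanning 6 semitones is doubly diminished (the major sixth is 9).

doubly diminished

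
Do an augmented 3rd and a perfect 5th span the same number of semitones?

No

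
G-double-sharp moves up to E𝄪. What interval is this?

major sixth

The letter names run G→E, a span of 5 letter steps, so the interval is some kind of sixth.
G## to E## is 9 semitones. A major sixth is 9, so 9 makes it major.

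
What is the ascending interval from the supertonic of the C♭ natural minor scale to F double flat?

diminished third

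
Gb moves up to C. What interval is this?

Counting letters G–A–B–C gives a fourth.
Gb→C = 6 semitones, 1 wider than the perfect fourth (5), so augmented.

augmented fourth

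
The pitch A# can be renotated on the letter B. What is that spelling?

A# is pitch class 10. The letter B alone is pitch class 11.
To reach pitch class 10 from B requires an offset of -1 semitone, i.e. flat: Bb.

Bb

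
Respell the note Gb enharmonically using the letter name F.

Gb is pitch class 6. The letter F alone is pitch class 5.
To reach pitch class 6 from F requires an offset of +1 semitone, i.e. sharp: F#.

F#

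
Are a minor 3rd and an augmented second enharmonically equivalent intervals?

Yes

A minor third spans 3 semitones; an augmented second spans 3.
They are enharmonically equivalent.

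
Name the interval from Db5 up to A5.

The letter names run D→A, a span of 4 letter steps, so the interval is some kind of fifth.
Db to A is 8 semitones. A perfect fifth is 7, so 8 makes it augmented.

augmented fifth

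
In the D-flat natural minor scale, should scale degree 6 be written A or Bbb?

Each scale degree takes a distinct letter name. Degree 6 of a scale on D must use the letter B.
Bbb and A are enharmonically the same pitch, but only Bbb uses the letter B, so it is the correct spelling here.

Bbb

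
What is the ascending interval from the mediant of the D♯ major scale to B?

The mediant of D# major is F##.
F## up to B: letters F→B make it a fourth; 4 semitones makes it diminished.

diminished fourth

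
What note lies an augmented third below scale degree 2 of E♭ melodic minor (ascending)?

Dbb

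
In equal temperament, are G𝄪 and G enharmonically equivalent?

Two spellings are enharmonically equivalent only if they share a pitch class.
Here G## → 9, G → 7; 7 ≠ 9, so they are not.

No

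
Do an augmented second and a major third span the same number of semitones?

An augmented second spans 3 semitones; a major third spans 4.
The spans differ, so they are not enharmonic equivalents.

No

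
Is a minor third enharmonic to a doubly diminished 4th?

Yes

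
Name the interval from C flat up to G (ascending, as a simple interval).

augmented fifth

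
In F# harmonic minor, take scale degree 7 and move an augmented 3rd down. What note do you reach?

C

Scale degree 7 of F# harmonic minor is E#.
An augmented third (5 semitones) below E# lands on the letter C, giving C.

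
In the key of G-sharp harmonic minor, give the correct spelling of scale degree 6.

The G# harmonic minor scale runs G# A# B C# D# E F##.
Degree 6 is E.

E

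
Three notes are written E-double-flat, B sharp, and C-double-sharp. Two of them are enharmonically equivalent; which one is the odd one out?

In 12-tone equal temperament, enharmonic equivalents share a pitch class. Ebb is pitch class 2; B# is pitch class 0; C## is pitch class 2.
Ebb and C## share pitch class 2, while B# is pitch class 0.

B#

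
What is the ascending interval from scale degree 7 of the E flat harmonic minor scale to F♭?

Scale degree 7 of Eb harmonic minor is D.
D up to Fb: letters D→F make it a third; 2 semitones makes it diminished.

diminished third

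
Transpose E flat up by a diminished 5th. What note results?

A fifth above E lands on the letter B.
A diminished fifth spans 6 semitones, so Eb moves to pitch class 9. On the letter B that is Bbb.

Bbb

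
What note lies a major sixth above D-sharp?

B#

D up a major sixth is B, so the target letter is B.
From D#, a major sixth is 9 semitones up: B#.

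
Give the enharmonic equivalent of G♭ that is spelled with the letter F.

Plain F sits 1 semitone below Gb, so on the letter F the same pitch needs a sharp: F#.

F#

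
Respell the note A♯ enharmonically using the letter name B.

Bb

Plain B sits 1 semitone above A#, so on the letter B the same pitch needs a flat: Bb.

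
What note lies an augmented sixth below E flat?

E down a major sixth is G, so the target letter is G.
From Eb, an augmented sixth is 10 semitones down: Gbb.

Gbb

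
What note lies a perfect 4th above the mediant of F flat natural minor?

Dbb

The mediant of Fb natural minor is Abb.
A perfect fourth (5 semitones) above Abb lands on the letter D, giving Dbb.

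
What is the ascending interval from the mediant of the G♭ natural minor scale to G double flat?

minor sixth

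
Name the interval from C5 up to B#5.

augmented seventh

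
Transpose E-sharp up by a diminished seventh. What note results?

D

A seventh above E lands on the letter D.
A diminished seventh spans 9 semitones, so E# moves to pitch class 2. On the letter D that is D.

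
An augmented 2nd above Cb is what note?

A second above C lands on the letter D.
An augmented second spans 3 semitones, so Cb moves to pitch class 2. On the letter D that is D.

D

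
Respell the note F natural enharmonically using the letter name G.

Gbb

Plain G sits 2 semitones above F, so on the letter G the same pitch needs a double flat: Gbb.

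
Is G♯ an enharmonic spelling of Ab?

Yes

G# = pitch class 8 and Ab = pitch class 8 — the same pitch class, so they are enharmonic equivalents.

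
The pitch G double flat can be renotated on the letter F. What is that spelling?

F

Plain F sits at the same pitch as Gbb, so on the letter F the same pitch needs a natural: F.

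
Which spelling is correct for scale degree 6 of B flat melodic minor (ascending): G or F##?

G

Each scale degree takes a distinct letter name. Degree 6 of a scale on B must use the letter G.
G and F## are enharmonically the same pitch, but only G uses the letter G, so it is the correct spelling here.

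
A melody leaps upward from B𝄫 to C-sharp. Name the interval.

The letter names run B→C, a span of 1 letter step, so the interval is some kind of second.
Bbb to C# is 4 semitones. A major second is 2, so 4 makes it doubly augmented.

doubly augmented second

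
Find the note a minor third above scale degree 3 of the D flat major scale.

Ab

Scale degree 3 of Db major is F.
A minor third (3 semitones) above F lands on the letter A, giving Ab.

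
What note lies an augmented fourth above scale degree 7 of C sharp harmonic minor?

Scale degree 7 of C# harmonic minor is B#.
An augmented fourth (6 semitones) above B# lands on the letter E, giving E##.

E##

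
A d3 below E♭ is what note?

C#

E down a major third is C, so the target letter is C.
From Eb, a diminished third is 2 semitones down: C#.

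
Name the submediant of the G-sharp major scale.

The G# major scale runs G# A# B# C# D# E# F##.
Degree 6 is E#.

E#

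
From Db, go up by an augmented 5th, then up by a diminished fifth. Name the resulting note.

Eb

An augmented fifth up from Db is A (letter A, 8 semitones up).
A diminished fifth up from A is Eb (letter E, 6 semitones up).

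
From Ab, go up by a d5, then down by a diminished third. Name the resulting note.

A diminished fifth up from Ab is Ebb (letter E, 6 semitones up).
A diminished third down from Ebb is C (letter C, 2 semitones down).

C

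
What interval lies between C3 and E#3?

Counting letters C–D–E gives a third.
C→E# = 5 semitones, 1 wider than the major third (4), so augmented.

augmented third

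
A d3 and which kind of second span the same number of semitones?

major

A diminished third spans 2 semitones.
A second spanning 2 semitones is major (the major second is 2).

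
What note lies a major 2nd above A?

B

A up a major second is B, so the target letter is B.
From A, a major second is 2 semitones up: B.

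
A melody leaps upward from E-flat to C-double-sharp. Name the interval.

doubly augmented sixth

Counting letters E–F–G–A–B–C gives a sixth.
Eb→C## = 11 semitones, 2 wider than the major sixth (9), so doubly augmented.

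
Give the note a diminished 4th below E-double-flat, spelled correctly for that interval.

Bb

A fourth below E lands on the letter B.
A diminished fourth spans 4 semitones, so Ebb moves to pitch class 10. On the letter B that is Bb.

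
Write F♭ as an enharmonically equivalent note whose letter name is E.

Plain E sits at the same pitch as Fb, so on the letter E the same pitch needs a natural: E.

E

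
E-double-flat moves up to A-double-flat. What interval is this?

perfect fourth

Counting letters E–F–G–A gives a fourth.
Ebb→Abb = 5 semitones, exactly the perfect fourth.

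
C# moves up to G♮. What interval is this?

diminished fifth

The letter names run C→G, a span of 4 letter steps, so the interval is some kind of fifth.
C# to G is 6 semitones. A perfect fifth is 7, so 6 makes it diminished.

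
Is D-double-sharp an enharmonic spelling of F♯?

No

Two spellings are enharmonically equivalent only if they share a pitch class.
Here D## → 4, F# → 6; 4 ≠ 6, so they are not.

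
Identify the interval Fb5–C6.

augmented fifth

The letter names run F→C, a span of 4 letter steps, so the interval is some kind of fifth.
Fb to C is 8 semitones. A perfect fifth is 7, so 8 makes it augmented.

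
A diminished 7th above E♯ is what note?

D

E up a major seventh is D#, so the target letter is D.
From E#, a diminished seventh is 9 semitones up: D.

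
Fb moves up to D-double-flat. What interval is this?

minor sixth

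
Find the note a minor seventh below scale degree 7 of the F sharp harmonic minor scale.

Scale degree 7 of F# harmonic minor is E#.
A minor seventh (10 semitones) below E# lands on the letter F, giving F##.

F##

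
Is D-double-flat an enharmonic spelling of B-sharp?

Yes

Dbb is pitch class 0; B# is pitch class 0.
All spellings map to pitch class 0, so they are enharmonically equivalent.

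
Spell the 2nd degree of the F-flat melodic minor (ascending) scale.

Degree 2 takes the letter 1 step above F, which is G.
In melodic minor (ascending), degree 2 sits 2 semitones above the tonic. Fb + 2 semitones is pitch class 6, spelled on G as Gb.

Gb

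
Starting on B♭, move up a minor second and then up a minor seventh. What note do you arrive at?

A minor second up from Bb is Cb (letter C, 1 semitone up).
A minor seventh up from Cb is Bbb (letter B, 10 semitones up).

Bbb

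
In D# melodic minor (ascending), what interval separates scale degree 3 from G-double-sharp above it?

augmented second

Scale degree 3 of D# melodic minor (ascending) is F#.
F# up to G##: letters F→G make it a second; 3 semitones makes it augmented.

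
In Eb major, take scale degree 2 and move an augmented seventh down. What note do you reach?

Gbb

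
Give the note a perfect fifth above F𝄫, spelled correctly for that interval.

Cbb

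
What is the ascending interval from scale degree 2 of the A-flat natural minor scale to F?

Scale degree 2 of Ab natural minor is Bb.
Bb up to F: letters B→F make it a fifth; 7 semitones makes it perfect.

perfect fifth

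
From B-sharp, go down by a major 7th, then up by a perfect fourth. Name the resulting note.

F#

A major seventh down from B# is C# (letter C, 11 semitones down).
A perfect fourth up from C# is F# (letter F, 5 semitones up).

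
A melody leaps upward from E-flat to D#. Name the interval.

augmented seventh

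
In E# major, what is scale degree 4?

A#

The E# major scale runs E# F## G## A# B# C## D##.
Degree 4 is A#.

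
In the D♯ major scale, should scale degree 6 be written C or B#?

Each scale degree takes a distinct letter name. Degree 6 of a scale on D must use the letter B.
B# and C are enharmonically the same pitch, but only B# uses the letter B, so it is the correct spelling here.

B#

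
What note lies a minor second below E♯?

D##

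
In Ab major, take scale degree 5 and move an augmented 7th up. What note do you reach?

D#

Scale degree 5 of Ab major is Eb.
An augmented seventh (12 semitones) above Eb lands on the letter D, giving D#.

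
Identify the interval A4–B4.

major second

Counting letters A–B gives a second.
A→B = 2 semitones, exactly the major second.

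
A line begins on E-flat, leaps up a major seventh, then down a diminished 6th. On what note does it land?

F##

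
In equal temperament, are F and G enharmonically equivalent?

No

F is pitch class 5; G is pitch class 7.
The pitch classes differ (5 vs. 7), so they are not enharmonic equivalents.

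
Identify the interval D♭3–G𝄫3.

diminished fourth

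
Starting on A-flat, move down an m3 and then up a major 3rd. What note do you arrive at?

A minor third down from Ab is F (letter F, 3 semitones down).
A major third up from F is A (letter A, 4 semitones up).

A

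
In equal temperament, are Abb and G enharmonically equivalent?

Yes

Abb = pitch class 7 and G = pitch class 7 — the same pitch class, so they are enharmonic equivalents.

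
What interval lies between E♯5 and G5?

diminished third

Counting letters E–F–G gives a third.
E#→G = 2 semitones, 2 narrower than the major third (4), so diminished.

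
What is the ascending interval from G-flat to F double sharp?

doubly augmented seventh

Counting letters G–A–B–C–D–E–F gives a seventh.
Gb→F## = 13 semitones, 2 wider than the major seventh (11), so doubly augmented.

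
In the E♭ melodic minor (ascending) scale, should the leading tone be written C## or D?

Each scale degree takes a distinct letter name. Degree 7 of a scale on E must use the letter D.
D and C## are enharmonically the same pitch, but only D uses the letter D, so it is the correct spelling here.

D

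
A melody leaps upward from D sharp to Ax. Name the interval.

Counting letters D–E–F–G–A gives a fifth.
D#→A## = 8 semitones, 1 wider than the perfect fifth (7), so augmented.

augmented fifth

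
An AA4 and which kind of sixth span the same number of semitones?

diminished

A doubly augmented fourth spans 7 semitones.
A sixth spanning 7 semitones is diminished (the major sixth is 9).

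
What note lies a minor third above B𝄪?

D##

A third above B lands on the letter D.
A minor third spans 3 semitones, so B## moves to pitch class 4. On the letter D that is D##.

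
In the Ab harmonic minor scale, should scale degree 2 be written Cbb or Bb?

Bb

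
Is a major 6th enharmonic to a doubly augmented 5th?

A major sixth spans 9 semitones; a doubly augmented fifth spans 9.
They are enharmonically equivalent.

Yes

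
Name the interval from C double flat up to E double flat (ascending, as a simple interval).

major third

Counting letters C–D–E gives a third.
Cbb→Ebb = 4 semitones, exactly the major third.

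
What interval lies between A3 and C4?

minor third

The letter names run A→C, a span of 2 letter steps, so the interval is some kind of third.
A to C is 3 semitones. A major third is 4, so 3 makes it minor.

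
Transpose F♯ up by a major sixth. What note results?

D#

A sixth above F lands on the letter D.
A major sixth spans 9 semitones, so F# moves to pitch class 3. On the letter D that is D#.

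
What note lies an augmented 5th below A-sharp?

A down a perfect fifth is D, so the target letter is D.
From A#, an augmented fifth is 8 semitones down: D.

D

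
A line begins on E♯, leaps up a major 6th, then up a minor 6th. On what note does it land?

A major sixth up from E# is C## (letter C, 9 semitones up).
A minor sixth up from C## is A# (letter A, 8 semitones up).

A#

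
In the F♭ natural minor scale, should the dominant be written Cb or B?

Cb

Each scale degree takes a distinct letter name. Degree 5 of a scale on F must use the letter C.
Cb and B are enharmonically the same pitch, but only Cb uses the letter C, so it is the correct spelling here.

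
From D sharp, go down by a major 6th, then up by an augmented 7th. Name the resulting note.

A major sixth down from D# is F# (letter F, 9 semitones down).
An augmented seventh up from F# is E## (letter E, 12 semitones up).

E##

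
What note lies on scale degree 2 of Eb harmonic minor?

Degree 2 takes the letter 1 step above E, which is F.
In harmonic minor, degree 2 sits 2 semitones above the tonic. Eb + 2 semitones is pitch class 5, spelled on F as F.

F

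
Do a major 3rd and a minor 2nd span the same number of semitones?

No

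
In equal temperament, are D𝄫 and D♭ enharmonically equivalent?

Dbb is pitch class 0; Db is pitch class 1.
The pitch classes differ (0 vs. 1), so they are not enharmonic equivalents.

No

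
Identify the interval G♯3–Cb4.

doubly diminished fourth

Counting letters G–A–B–C gives a fourth.
G#→Cb = 3 semitones, 2 narrower than the perfect fourth (5), so doubly diminished.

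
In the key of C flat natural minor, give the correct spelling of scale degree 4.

Fb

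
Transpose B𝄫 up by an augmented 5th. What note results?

B up a perfect fifth is F#, so the target letter is F.
From Bbb, an augmented fifth is 8 semitones up: F.

F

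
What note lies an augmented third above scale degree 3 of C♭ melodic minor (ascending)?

Scale degree 3 of Cb melodic minor (ascending) is Ebb.
An augmented third (5 semitones) above Ebb lands on the letter G, giving G.

G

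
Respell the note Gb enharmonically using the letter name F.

Plain F sits 1 semitone below Gb, so on the letter F the same pitch needs a sharp: F#.

F#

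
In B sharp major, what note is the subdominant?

E#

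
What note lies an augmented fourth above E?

A#

E up a perfect fourth is A, so the target letter is A.
From E, an augmented fourth is 6 semitones up: A#.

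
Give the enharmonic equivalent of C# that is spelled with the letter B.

B##

Plain B sits 2 semitones below C#, so on the letter B the same pitch needs a double sharp: B##.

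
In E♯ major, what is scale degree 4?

A#

Degree 4 takes the letter 3 steps above E, which is A.
In major, degree 4 sits 5 semitones above the tonic. E# + 5 semitones is pitch class 10, spelled on A as A#.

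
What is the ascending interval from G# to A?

The letter names run G→A, a span of 1 letter step, so the interval is some kind of second.
G# to A is 1 semitone. A major second is 2, so 1 makes it minor.

minor second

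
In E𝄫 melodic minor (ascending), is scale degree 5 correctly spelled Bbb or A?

Each scale degree takes a distinct letter name. Degree 5 of a scale on E must use the letter B.
Bbb and A are enharmonically the same pitch, but only Bbb uses the letter B, so it is the correct spelling here.

Bbb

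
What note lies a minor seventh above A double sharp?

G##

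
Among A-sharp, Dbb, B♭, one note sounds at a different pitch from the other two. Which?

Dbb

In 12-tone equal temperament, enharmonic equivalents share a pitch class. A# is pitch class 10; Dbb is pitch class 0; Bb is pitch class 10.
A# and Bb share pitch class 10, while Dbb is pitch class 0.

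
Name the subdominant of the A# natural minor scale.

D#

The A# natural minor scale runs A# B# C# D# E# F# G#.
Degree 4 is D#.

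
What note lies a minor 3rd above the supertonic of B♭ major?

Eb

The supertonic of Bb major is C.
A minor third (3 semitones) above C lands on the letter E, giving Eb.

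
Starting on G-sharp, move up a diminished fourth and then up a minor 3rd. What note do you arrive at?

Eb

A diminished fourth up from G# is C (letter C, 4 semitones up).
A minor third up from C is Eb (letter E, 3 semitones up).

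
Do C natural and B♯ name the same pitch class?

C = pitch class 0 and B# = pitch class 0 — the same pitch class, so they are enharmonic equivalents.

Yes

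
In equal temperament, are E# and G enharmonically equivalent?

No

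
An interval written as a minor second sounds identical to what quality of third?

A minor second spans 1 semitone.
A third spanning 1 semitone is doubly diminished (the major third is 4).

doubly diminished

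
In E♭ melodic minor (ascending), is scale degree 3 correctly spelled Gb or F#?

Each scale degree takes a distinct letter name. Degree 3 of a scale on E must use the letter G.
Gb and F# are enharmonically the same pitch, but only Gb uses the letter G, so it is the correct spelling here.

Gb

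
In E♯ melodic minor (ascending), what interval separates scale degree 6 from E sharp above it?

Scale degree 6 of E# melodic minor (ascending) is C##.
C## up to E#: letters C→E make it a third; 3 semitones makes it minor.

minor third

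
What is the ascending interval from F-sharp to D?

Counting letters F–G–A–B–C–D gives a sixth.
F#→D = 8 semitones, 1 narrower than the major sixth (9), so minor.

minor sixth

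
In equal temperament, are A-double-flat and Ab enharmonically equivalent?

No

Abb is pitch class 7; Ab is pitch class 8.
The pitch classes differ (7 vs. 8), so they are not enharmonic equivalents.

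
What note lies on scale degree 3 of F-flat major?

Ab

The Fb major scale runs Fb Gb Ab Bbb Cb Db Eb.
Degree 3 is Ab.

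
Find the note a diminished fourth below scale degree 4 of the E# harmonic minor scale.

E##

Scale degree 4 of E# harmonic minor is A#.
A diminished fourth (4 semitones) below A# lands on the letter E, giving E##.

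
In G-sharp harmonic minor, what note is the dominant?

Degree 5 takes the letter 4 steps above G, which is D.
In harmonic minor, degree 5 sits 7 semitones above the tonic. G# + 7 semitones is pitch class 3, spelled on D as D#.

D#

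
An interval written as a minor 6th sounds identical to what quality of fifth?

A minor sixth spans 8 semitones.
A fifth spanning 8 semitones is augmented (the perfect fifth is 7).

augmented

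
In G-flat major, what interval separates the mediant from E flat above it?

The mediant of Gb major is Bb.
Bb up to Eb: letters B→E make it a fourth; 5 semitones makes it perfect.

perfect fourth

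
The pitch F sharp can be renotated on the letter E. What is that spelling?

E##

Plain E sits 2 semitones below F#, so on the letter E the same pitch needs a double sharp: E##.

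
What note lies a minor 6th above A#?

F#

A up a major sixth is F#, so the target letter is F.
From A#, a minor sixth is 8 semitones up: F#.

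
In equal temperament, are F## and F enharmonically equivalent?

No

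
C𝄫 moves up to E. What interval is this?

Counting letters C–D–E gives a third.
Cbb→E = 6 semitones, 2 wider than the major third (4), so doubly augmented.

doubly augmented third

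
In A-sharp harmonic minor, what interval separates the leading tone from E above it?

diminished sixth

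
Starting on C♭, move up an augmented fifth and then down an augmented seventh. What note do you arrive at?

Abb

An augmented fifth up from Cb is G (letter G, 8 semitones up).
An augmented seventh down from G is Abb (letter A, 12 semitones down).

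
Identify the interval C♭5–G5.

Counting letters C–D–E–F–G gives a fifth.
Cb→G = 8 semitones, 1 wider than the perfect fifth (7), so augmented.

augmented fifth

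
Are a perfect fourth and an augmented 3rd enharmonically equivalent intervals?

Yes

A perfect fourth spans 5 semitones; an augmented third spans 5.
They are enharmonically equivalent.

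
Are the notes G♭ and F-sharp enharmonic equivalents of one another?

Gb = pitch class 6 and F# = pitch class 6 — the same pitch class, so they are enharmonic equivalents.

Yes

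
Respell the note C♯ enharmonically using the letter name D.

Db

C# is pitch class 1. The letter D alone is pitch class 2.
To reach pitch class 1 from D requires an offset of -1 semitone, i.e. flat: Db.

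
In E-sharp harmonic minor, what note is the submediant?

C#

The E# harmonic minor scale runs E# F## G# A# B# C# D##.
Degree 6 is C#.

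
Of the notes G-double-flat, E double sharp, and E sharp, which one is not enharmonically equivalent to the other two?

E##

In 12-tone equal temperament, enharmonic equivalents share a pitch class. Gbb is pitch class 5; E## is pitch class 6; E# is pitch class 5.
Gbb and E# share pitch class 5, while E## is pitch class 6.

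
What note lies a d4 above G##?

C#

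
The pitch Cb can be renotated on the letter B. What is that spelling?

B

Plain B sits at the same pitch as Cb, so on the letter B the same pitch needs a natural: B.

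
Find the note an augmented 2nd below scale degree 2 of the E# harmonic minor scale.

Scale degree 2 of E# harmonic minor is F##.
An augmented second (3 semitones) below F## lands on the letter E, giving E.

E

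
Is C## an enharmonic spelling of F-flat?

C## is pitch class 2; Fb is pitch class 4.
The pitch classes differ (2 vs. 4), so they are not enharmonic equivalents.

No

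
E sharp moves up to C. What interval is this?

The letter names run E→C, a span of 5 letter steps, so the interval is some kind of sixth.
E# to C is 7 semitones. A major sixth is 9, so 7 makes it diminished.

diminished sixth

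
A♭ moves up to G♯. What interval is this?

Counting letters A–B–C–D–E–F–G gives a seventh.
Ab→G# = 12 semitones, 1 wider than the major seventh (11), so augmented.

augmented seventh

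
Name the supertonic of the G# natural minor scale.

A#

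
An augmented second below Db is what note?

Cbb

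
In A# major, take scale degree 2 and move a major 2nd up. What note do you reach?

C##

Scale degree 2 of A# major is B#.
A major second (2 semitones) above B# lands on the letter C, giving C##.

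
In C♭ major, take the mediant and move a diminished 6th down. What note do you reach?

The mediant of Cb major is Eb.
A diminished sixth (7 semitones) below Eb lands on the letter G, giving G#.

G#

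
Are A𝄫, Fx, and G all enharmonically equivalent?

Yes

Abb = pitch class 7 and F## = pitch class 7 and G = pitch class 7 — the same pitch class, so they are enharmonic equivalents.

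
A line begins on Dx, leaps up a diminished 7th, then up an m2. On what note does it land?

D

A diminished seventh up from D## is C# (letter C, 9 semitones up).
A minor second up from C# is D (letter D, 1 semitone up).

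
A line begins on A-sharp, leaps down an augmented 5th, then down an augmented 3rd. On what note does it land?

An augmented fifth down from A# is D (letter D, 8 semitones down).
An augmented third down from D is Bbb (letter B, 5 semitones down).

Bbb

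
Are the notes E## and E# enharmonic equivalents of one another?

E## is pitch class 6; E# is pitch class 5.
The pitch classes differ (6 vs. 5), so they are not enharmonic equivalents.

No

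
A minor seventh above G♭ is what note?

G up a major seventh is F#, so the target letter is F.
From Gb, a minor seventh is 10 semitones up: Fb.

Fb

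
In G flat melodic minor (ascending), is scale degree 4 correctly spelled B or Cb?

Cb

Each scale degree takes a distinct letter name. Degree 4 of a scale on G must use the letter C.
Cb and B are enharmonically the same pitch, but only Cb uses the letter C, so it is the correct spelling here.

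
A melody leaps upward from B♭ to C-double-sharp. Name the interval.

doubly augmented second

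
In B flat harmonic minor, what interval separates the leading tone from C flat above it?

The leading tone of Bb harmonic minor is A.
A up to Cb: letters A→C make it a third; 2 semitones makes it diminished.

diminished third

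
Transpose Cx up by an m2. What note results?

D#

C up a major second is D, so the target letter is D.
From C##, a minor second is 1 semitone up: D#.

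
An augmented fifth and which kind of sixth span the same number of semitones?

An augmented fifth spans 8 semitones.
A sixth spanning 8 semitones is minor (the major sixth is 9).

minor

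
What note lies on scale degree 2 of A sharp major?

B#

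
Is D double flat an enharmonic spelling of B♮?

Two spellings are enharmonically equivalent only if they share a pitch class.
Here Dbb → 0, B → 11; 0 ≠ 11, so they are not.

No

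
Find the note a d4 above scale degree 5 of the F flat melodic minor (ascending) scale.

Fbb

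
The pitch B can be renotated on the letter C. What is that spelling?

B is pitch class 11. The letter C alone is pitch class 0.
To reach pitch class 11 from C requires an offset of -1 semitone, i.e. flat: Cb.

Cb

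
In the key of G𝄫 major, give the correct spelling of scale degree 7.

Degree 7 takes the letter 6 steps above G, which is F.
In major, degree 7 sits 11 semitones above the tonic. Gbb + 11 semitones is pitch class 4, spelled on F as Fb.

Fb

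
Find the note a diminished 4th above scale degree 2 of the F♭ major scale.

Cbb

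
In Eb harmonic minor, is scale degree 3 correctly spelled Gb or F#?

Each scale degree takes a distinct letter name. Degree 3 of a scale on E must use the letter G.
Gb and F# are enharmonically the same pitch, but only Gb uses the letter G, so it is the correct spelling here.

Gb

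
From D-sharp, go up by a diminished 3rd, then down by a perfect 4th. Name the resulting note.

C

A diminished third up from D# is F (letter F, 2 semitones up).
A perfect fourth down from F is C (letter C, 5 semitones down).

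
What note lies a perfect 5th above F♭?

Cb

F up a perfect fifth is C, so the target letter is C.
From Fb, a perfect fifth is 7 semitones up: Cb.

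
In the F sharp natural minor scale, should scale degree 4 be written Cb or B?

B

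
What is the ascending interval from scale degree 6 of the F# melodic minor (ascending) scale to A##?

augmented fifth

Scale degree 6 of F# melodic minor (ascending) is D#.
D# up to A##: letters D→A make it a fifth; 8 semitones makes it augmented.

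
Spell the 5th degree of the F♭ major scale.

Cb

The Fb major scale runs Fb Gb Ab Bbb Cb Db Eb.
Degree 5 is Cb.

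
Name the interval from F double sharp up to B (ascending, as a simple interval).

diminished fourth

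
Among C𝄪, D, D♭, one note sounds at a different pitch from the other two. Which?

In 12-tone equal temperament, enharmonic equivalents share a pitch class. C## is pitch class 2; D is pitch class 2; Db is pitch class 1.
C## and D share pitch class 2, while Db is pitch class 1.

Db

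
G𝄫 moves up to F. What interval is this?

augmented seventh

The letter names run G→F, a span of 6 letter steps, so the interval is some kind of seventh.
Gbb to F is 12 semitones. A major seventh is 11, so 12 makes it augmented.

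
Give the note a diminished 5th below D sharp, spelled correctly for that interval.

G##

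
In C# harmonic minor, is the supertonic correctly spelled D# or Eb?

Each scale degree takes a distinct letter name. Degree 2 of a scale on C must use the letter D.
D# and Eb are enharmonically the same pitch, but only D# uses the letter D, so it is the correct spelling here.

D#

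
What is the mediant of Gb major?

Bb

The Gb major scale runs Gb Ab Bb Cb Db Eb F.
Degree 3 is Bb.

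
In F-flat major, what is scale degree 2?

The Fb major scale runs Fb Gb Ab Bbb Cb Db Eb.
Degree 2 is Gb.

Gb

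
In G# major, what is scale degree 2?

A#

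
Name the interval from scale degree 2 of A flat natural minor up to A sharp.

Scale degree 2 of Ab natural minor is Bb.
Bb up to A#: letters B→A make it a seventh; 12 semitones makes it augmented.

augmented seventh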